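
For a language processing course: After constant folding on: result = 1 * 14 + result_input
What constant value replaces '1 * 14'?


Identifying constant sub-expression:
  Original: result = 1 * 14 + result_input
  1 and 14 are both compile-time constants
  Evaluating: 1 * 14 = 14
  After folding: result = 14 + result_input

14


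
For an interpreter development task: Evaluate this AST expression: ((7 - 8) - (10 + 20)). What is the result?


Expression: ((7 - 8) - (10 + 20))
Evaluating step by step:
  7 - 8 = -1
  10 + 20 = 30
  -1 - 30 = -31
Result: -31

-31


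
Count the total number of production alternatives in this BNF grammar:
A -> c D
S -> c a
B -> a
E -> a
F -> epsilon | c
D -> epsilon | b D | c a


Counting alternatives per rule:
  A: 1 alternative(s)
  S: 1 alternative(s)
  B: 1 alternative(s)
  E: 1 alternative(s)
  F: 2 alternative(s)
  D: 3 alternative(s)
Sum: 1 + 1 + 1 + 1 + 2 + 3 = 9

9


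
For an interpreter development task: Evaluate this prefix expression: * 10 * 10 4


Parsing prefix expression: * 10 * 10 4
Step 1: Innermost operation '* 10 4'
  10 * 4 = 40
Step 2: Outer operation '* 10 [40]'
  10 * 40 = 400

400


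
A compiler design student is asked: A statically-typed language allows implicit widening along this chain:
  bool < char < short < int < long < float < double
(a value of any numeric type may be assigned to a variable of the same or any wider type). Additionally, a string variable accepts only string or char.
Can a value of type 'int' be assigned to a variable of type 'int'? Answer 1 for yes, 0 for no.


Target variable type: int
Source value type: int
Numeric ranks: int=3, int=3
Widening allowed iff rank(source) <= rank(target): 3 <= 3? Yes
Result: 1

1


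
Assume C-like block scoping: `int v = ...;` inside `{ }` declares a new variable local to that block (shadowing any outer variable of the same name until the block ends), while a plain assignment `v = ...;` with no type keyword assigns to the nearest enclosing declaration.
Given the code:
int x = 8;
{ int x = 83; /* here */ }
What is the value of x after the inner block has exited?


Analyzing scoping rules:
Outer scope: declares x = 8
Inner block: 'int x = 83;' declares a NEW x that shadows the outer one
When the block exits the inner x goes out of scope; the outer x was never modified -> 8
Result: 8

8


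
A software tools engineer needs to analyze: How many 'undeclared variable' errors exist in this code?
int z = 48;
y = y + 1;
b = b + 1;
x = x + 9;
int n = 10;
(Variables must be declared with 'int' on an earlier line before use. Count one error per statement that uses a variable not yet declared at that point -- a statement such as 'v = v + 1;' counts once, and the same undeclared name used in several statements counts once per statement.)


Scanning code line by line:
  Line 1: declare 'z' -> declared = ['z']
  Line 2: use 'y' -> ERROR (undeclared)
  Line 3: use 'b' -> ERROR (undeclared)
  Line 4: use 'x' -> ERROR (undeclared)
  Line 5: declare 'n' -> declared = ['n', 'z']
Total undeclared variable errors: 3

3


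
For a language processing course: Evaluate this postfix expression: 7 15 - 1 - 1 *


Processing tokens left to right:
Push 7, Push 15
Pop 7 and 15, compute 7 - 15 = -8, push -8
Push 1
Pop -8 and 1, compute -8 - 1 = -9, push -9
Push 1
Pop -9 and 1, compute -9 * 1 = -9, push -9
Stack result: -9

-9


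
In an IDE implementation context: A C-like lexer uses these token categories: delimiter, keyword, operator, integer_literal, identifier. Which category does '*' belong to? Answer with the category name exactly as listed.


Token: '*'
Checking categories:
  identifier: no
  integer_literal: no
  operator: YES
  keyword: no
  delimiter: no
Category: operator

operator


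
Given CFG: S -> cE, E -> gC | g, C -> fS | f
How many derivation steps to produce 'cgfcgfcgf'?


Grammar: S -> cE, E -> gC | g, C -> fS | f
Deriving 'cgfcgfcgf':
Step 1: S -> cE => cE
Step 2: E -> gC => cgC
Step 3: C -> fS => cgfS
Step 4: S -> cE => cgfcE
Step 5: E -> gC => cgfcgC
Step 6: C -> fS => cgfcgfS
Step 7: S -> cE => cgfcgfcE
Step 8: E -> gC => cgfcgfcgC
Step 9: C -> f => cgfcgfcgf
Total derivation steps: 9

9


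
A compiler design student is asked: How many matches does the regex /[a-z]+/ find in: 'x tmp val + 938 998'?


Pattern: /[a-z]+/ (identifiers)
Input: 'x tmp val + 938 998'
Scanning for matches:
  Match 1: 'x'
  Match 2: 'tmp'
  Match 3: 'val'
Total matches: 3

3


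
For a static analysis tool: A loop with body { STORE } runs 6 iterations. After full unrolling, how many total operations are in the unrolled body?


Loop body operations: STORE (1 op per iteration)
Unrolling 6 iterations:
  Iteration 1: STORE (1 ops)
  Iteration 2: STORE (1 ops)
  Iteration 3: STORE (1 ops)
  Iteration 4: STORE (1 ops)
  Iteration 5: STORE (1 ops)
  Iteration 6: STORE (1 ops)
Total: 6 iterations * 1 ops/iter = 6 operations

6


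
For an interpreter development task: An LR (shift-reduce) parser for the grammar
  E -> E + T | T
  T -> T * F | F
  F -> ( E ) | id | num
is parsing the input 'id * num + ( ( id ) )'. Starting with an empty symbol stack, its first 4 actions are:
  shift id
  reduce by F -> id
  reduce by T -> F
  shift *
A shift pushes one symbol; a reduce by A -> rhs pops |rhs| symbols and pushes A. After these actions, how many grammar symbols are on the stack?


Tracking the symbol stack through each action:
  Action 1: shift 'id' : push -> stack = [id] (size 1)
  Action 2: reduce by F -> id : pop 1, push F -> stack = [F] (size 1)
  Action 3: reduce by T -> F : pop 1, push T -> stack = [T] (size 1)
  Action 4: shift '*' : push -> stack = [T, *] (size 2)
Final stack size: 2

2


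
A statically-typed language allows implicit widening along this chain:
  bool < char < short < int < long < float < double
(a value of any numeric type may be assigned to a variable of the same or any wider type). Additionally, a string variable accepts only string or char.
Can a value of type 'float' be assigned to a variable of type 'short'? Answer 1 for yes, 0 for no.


Target variable type: short
Source value type: float
Numeric ranks: float=5, short=2
Widening allowed iff rank(source) <= rank(target): 5 <= 2? No
Result: 0

0


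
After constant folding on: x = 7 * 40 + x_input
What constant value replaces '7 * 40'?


Identifying constant sub-expression:
  Original: x = 7 * 40 + x_input
  7 and 40 are both compile-time constants
  Evaluating: 7 * 40 = 280
  After folding: x = 280 + x_input

280


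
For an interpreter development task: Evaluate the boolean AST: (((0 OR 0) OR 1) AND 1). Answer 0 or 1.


Step 1: Evaluate inner node
  0 OR 0 = 0
Step 2: Evaluate next node
  0 OR 1 = 1
Step 3: Evaluate root node
  1 AND 1 = 1

1


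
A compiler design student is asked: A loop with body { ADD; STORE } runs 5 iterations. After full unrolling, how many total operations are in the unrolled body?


Loop body operations: ADD, STORE (2 ops per iteration)
Unrolling 5 iterations:
  Iteration 1: ADD, STORE (2 ops)
  Iteration 2: ADD, STORE (2 ops)
  Iteration 3: ADD, STORE (2 ops)
  Iteration 4: ADD, STORE (2 ops)
  Iteration 5: ADD, STORE (2 ops)
Total: 5 iterations * 2 ops/iter = 10 operations

10


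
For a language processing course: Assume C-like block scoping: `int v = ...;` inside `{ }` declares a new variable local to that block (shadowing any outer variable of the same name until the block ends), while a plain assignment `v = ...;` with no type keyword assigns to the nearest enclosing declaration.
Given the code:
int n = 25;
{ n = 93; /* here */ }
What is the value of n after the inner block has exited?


Analyzing scoping rules:
Outer scope: declares n = 25
Inner block: 'n = 93;' has no type keyword, so it is an assignment to the outer n (no shadowing)
The assignment changed the outer variable itself, so the new value persists after the block -> 93
Result: 93

93


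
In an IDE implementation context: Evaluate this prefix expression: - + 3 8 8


Parsing prefix expression: - + 3 8 8
Step 1: Innermost operation '+ 3 8'
  3 + 8 = 11
Step 2: Outer operation '- [11] 8'
  11 - 8 = 3

3


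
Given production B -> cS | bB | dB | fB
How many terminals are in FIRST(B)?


Production: B -> cS | bB | dB | fB
Examining each alternative for leading terminals:
  B -> cS : first terminal = 'c'
  B -> bB : first terminal = 'b'
  B -> dB : first terminal = 'd'
  B -> fB : first terminal = 'f'
FIRST(B) = {b, c, d, f}
Count: 4

4


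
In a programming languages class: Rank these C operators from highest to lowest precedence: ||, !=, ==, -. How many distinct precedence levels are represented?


Looking up precedence for each operator:
  || -> precedence 1
  != -> precedence 3
  == -> precedence 3
  - -> precedence 5
Sorted highest to lowest: -, !=, ==, ||
Distinct precedence values: [5, 3, 1]
Number of distinct levels: 3

3


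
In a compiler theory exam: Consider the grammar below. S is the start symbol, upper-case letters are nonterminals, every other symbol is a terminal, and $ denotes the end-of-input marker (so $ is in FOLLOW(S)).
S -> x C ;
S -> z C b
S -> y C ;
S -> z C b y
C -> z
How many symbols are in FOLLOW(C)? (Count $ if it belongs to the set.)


S is the start symbol and does not occur in any rule body, so FOLLOW(S) = {$}.
Examining every occurrence of C in a rule body:
  S -> x C ; : C is followed by terminal ';' -> add ';'
  S -> z C b : C is followed by terminal 'b' -> add 'b'
  S -> y C ; : C is followed by terminal ';' -> add ';' (already in the set)
  S -> z C b y : C is followed by terminal 'b' -> add 'b' (already in the set)
  C -> z : C does not occur in the body -> contributes nothing
FOLLOW(C) = {;, b}
Count: 2

2


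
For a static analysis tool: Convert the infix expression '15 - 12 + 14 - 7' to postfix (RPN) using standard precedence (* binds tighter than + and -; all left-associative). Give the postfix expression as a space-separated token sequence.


Applying the shunting-yard algorithm:
  Operand 15 -> output
  Push '-' onto operator stack -> op-stack: [-]
  Operand 12 -> output
  See '+' (prec 1); top '-' (prec 1) >= it -> pop '-' to output
  Push '+' onto operator stack -> op-stack: [+]
  Operand 14 -> output
  See '-' (prec 1); top '+' (prec 1) >= it -> pop '+' to output
  Push '-' onto operator stack -> op-stack: [-]
  Operand 7 -> output
  End of input: pop '-' to output
Postfix result: 15 12 - 14 + 7 -

15 12 - 14 + 7 -


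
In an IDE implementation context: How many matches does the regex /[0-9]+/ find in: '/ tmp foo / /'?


Pattern: /[0-9]+/ (int literals)
Input: '/ tmp foo / /'
Scanning for matches:
Total matches: 0

0


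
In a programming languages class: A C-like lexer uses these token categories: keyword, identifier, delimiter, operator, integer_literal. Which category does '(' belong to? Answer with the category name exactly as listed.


Token: '('
Checking categories:
  identifier: no
  integer_literal: no
  operator: no
  keyword: no
  delimiter: YES
Category: delimiter

delimiter


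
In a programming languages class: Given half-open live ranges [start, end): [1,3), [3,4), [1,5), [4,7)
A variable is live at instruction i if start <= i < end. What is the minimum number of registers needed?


Live ranges:
  Var0: [1, 3)
  Var1: [3, 4)
  Var2: [1, 5)
  Var3: [4, 7)
Sweep-line events (position, delta, active):
  pos=1 start -> active=1
  pos=1 start -> active=2
  pos=3 end -> active=1
  pos=3 start -> active=2
  pos=4 end -> active=1
  pos=4 start -> active=2
  pos=5 end -> active=1
  pos=7 end -> active=0
Maximum simultaneous active: 2
Minimum registers needed: 2

2


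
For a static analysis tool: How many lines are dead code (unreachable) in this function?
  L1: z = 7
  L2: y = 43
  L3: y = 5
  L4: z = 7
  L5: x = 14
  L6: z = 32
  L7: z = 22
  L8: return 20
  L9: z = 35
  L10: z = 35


Analyzing control flow:
  L1: reachable (before return)
  L2: reachable (before return)
  L3: reachable (before return)
  L4: reachable (before return)
  L5: reachable (before return)
  L6: reachable (before return)
  L7: reachable (before return)
  L8: reachable (return statement)
  L9: DEAD (after return at L8)
  L10: DEAD (after return at L8)
Return at L8, total lines = 10
Dead lines: L9 through L10
Count: 2

2


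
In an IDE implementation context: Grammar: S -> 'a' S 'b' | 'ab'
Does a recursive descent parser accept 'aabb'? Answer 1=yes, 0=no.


Grammar accepts strings of the form a^n b^n (n >= 1)
Word: 'aabb'
Counting: 2 a's and 2 b's
Check: 2 == 2? Yes
Derivation (S -> aSb applied 1 time(s), then S -> ab): S => aSb => aabb
Accepted

1


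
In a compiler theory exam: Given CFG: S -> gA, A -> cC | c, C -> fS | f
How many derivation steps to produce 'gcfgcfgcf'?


Grammar: S -> gA, A -> cC | c, C -> fS | f
Deriving 'gcfgcfgcf':
Step 1: S -> gA => gA
Step 2: A -> cC => gcC
Step 3: C -> fS => gcfS
Step 4: S -> gA => gcfgA
Step 5: A -> cC => gcfgcC
Step 6: C -> fS => gcfgcfS
Step 7: S -> gA => gcfgcfgA
Step 8: A -> cC => gcfgcfgcC
Step 9: C -> f => gcfgcfgcf
Total derivation steps: 9

9


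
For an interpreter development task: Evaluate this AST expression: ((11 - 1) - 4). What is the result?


Expression: ((11 - 1) - 4)
Evaluating step by step:
  11 - 1 = 10
  10 - 4 = 6
Result: 6

6


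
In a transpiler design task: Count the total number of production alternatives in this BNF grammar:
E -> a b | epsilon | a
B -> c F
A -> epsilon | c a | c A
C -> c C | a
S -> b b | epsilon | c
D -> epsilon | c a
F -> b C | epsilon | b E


Counting alternatives per rule:
  E: 3 alternative(s)
  B: 1 alternative(s)
  A: 3 alternative(s)
  C: 2 alternative(s)
  S: 3 alternative(s)
  D: 2 alternative(s)
  F: 3 alternative(s)
Sum: 3 + 1 + 3 + 2 + 3 + 2 + 3 = 17

17


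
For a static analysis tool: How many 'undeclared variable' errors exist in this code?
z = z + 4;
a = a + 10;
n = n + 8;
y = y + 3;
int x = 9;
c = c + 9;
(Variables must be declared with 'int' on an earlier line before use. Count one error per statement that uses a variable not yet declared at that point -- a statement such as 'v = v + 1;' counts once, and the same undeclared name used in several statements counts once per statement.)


Scanning code line by line:
  Line 1: use 'z' -> ERROR (undeclared)
  Line 2: use 'a' -> ERROR (undeclared)
  Line 3: use 'n' -> ERROR (undeclared)
  Line 4: use 'y' -> ERROR (undeclared)
  Line 5: declare 'x' -> declared = ['x']
  Line 6: use 'c' -> ERROR (undeclared)
Total undeclared variable errors: 5

5


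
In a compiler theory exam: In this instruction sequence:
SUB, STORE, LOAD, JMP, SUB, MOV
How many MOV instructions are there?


Scanning instruction sequence for MOV:
  Position 1: SUB
  Position 2: STORE
  Position 3: LOAD
  Position 4: JMP
  Position 5: SUB
  Position 6: MOV <- MATCH
Matches at positions: [6]
Total MOV count: 1

1


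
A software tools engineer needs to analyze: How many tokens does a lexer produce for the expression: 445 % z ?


Scanning '445 % z'
Token 1: '445' -> integer_literal
Token 2: '%' -> operator
Token 3: 'z' -> identifier
Total tokens: 3

3


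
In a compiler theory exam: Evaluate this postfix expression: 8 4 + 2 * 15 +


Processing tokens left to right:
Push 8, Push 4
Pop 8 and 4, compute 8 + 4 = 12, push 12
Push 2
Pop 12 and 2, compute 12 * 2 = 24, push 24
Push 15
Pop 24 and 15, compute 24 + 15 = 39, push 39
Stack result: 39

39


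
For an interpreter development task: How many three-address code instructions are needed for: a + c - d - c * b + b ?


Expression: a + c - d - c * b + b
Generating three-address code (respecting * over +/- precedence):
  Instruction 1: t1 = c * b
  Instruction 2: t2 = a + c
  Instruction 3: t3 = t2 - d
  Instruction 4: t4 = t3 - t1
  Instruction 5: t5 = t4 + b
Total instructions: 5

5


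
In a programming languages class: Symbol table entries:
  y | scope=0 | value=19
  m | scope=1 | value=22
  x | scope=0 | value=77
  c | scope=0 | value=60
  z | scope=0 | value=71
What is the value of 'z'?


Searching symbol table for 'z':
  y | scope=0 | value=19
  m | scope=1 | value=22
  x | scope=0 | value=77
  c | scope=0 | value=60
  z | scope=0 | value=71 <- MATCH
Found 'z' at scope 0 with value 71

71


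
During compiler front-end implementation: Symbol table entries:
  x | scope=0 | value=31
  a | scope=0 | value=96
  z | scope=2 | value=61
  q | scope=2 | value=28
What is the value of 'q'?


Searching symbol table for 'q':
  x | scope=0 | value=31
  a | scope=0 | value=96
  z | scope=2 | value=61
  q | scope=2 | value=28 <- MATCH
Found 'q' at scope 2 with value 28

28


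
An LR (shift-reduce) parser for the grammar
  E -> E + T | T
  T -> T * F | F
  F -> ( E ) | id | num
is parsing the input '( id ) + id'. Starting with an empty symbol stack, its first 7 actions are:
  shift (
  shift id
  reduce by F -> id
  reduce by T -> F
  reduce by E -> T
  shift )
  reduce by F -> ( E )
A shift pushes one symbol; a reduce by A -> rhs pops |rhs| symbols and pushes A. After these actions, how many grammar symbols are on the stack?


Tracking the symbol stack through each action:
  Action 1: shift '(' : push -> stack = [(] (size 1)
  Action 2: shift 'id' : push -> stack = [(, id] (size 2)
  Action 3: reduce by F -> id : pop 1, push F -> stack = [(, F] (size 2)
  Action 4: reduce by T -> F : pop 1, push T -> stack = [(, T] (size 2)
  Action 5: reduce by E -> T : pop 1, push E -> stack = [(, E] (size 2)
  Action 6: shift ')' : push -> stack = [(, E, )] (size 3)
  Action 7: reduce by F -> ( E ) : pop 3, push F -> stack = [F] (size 1)
Final stack size: 1

1


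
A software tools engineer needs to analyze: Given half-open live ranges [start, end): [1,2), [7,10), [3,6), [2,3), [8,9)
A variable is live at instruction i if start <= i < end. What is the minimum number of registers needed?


Live ranges:
  Var0: [1, 2)
  Var1: [7, 10)
  Var2: [3, 6)
  Var3: [2, 3)
  Var4: [8, 9)
Sweep-line events (position, delta, active):
  pos=1 start -> active=1
  pos=2 end -> active=0
  pos=2 start -> active=1
  pos=3 end -> active=0
  pos=3 start -> active=1
  pos=6 end -> active=0
  pos=7 start -> active=1
  pos=8 start -> active=2
  pos=9 end -> active=1
  pos=10 end -> active=0
Maximum simultaneous active: 2
Minimum registers needed: 2

2


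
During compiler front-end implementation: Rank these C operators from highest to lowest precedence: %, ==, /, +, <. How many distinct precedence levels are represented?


Looking up precedence for each operator:
  % -> precedence 6
  == -> precedence 3
  / -> precedence 6
  + -> precedence 5
  < -> precedence 4
Sorted highest to lowest: %, /, +, <, ==
Distinct precedence values: [6, 5, 4, 3]
Number of distinct levels: 4

4


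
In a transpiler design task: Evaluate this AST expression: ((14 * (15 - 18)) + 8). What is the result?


Expression: ((14 * (15 - 18)) + 8)
Evaluating step by step:
  15 - 18 = -3
  14 * -3 = -42
  -42 + 8 = -34
Result: -34

-34


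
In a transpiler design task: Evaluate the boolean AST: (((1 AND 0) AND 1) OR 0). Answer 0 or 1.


Step 1: Evaluate inner node
  1 AND 0 = 0
Step 2: Evaluate next node
  0 AND 1 = 0
Step 3: Evaluate root node
  0 OR 0 = 0

0


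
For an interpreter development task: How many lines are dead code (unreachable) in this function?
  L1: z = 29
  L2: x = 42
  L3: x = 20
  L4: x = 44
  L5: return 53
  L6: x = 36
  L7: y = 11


Analyzing control flow:
  L1: reachable (before return)
  L2: reachable (before return)
  L3: reachable (before return)
  L4: reachable (before return)
  L5: reachable (return statement)
  L6: DEAD (after return at L5)
  L7: DEAD (after return at L5)
Return at L5, total lines = 7
Dead lines: L6 through L7
Count: 2

2


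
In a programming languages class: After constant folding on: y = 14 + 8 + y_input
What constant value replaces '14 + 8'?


Identifying constant sub-expression:
  Original: y = 14 + 8 + y_input
  14 and 8 are both compile-time constants
  Evaluating: 14 + 8 = 22
  After folding: y = 22 + y_input

22


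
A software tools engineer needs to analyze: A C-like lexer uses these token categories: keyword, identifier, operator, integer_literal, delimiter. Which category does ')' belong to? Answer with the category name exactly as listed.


Token: ')'
Checking categories:
  identifier: no
  integer_literal: no
  operator: no
  keyword: no
  delimiter: YES
Category: delimiter

delimiter


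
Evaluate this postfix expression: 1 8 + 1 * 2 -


Processing tokens left to right:
Push 1, Push 8
Pop 1 and 8, compute 1 + 8 = 9, push 9
Push 1
Pop 9 and 1, compute 9 * 1 = 9, push 9
Push 2
Pop 9 and 2, compute 9 - 2 = 7, push 7
Stack result: 7

7


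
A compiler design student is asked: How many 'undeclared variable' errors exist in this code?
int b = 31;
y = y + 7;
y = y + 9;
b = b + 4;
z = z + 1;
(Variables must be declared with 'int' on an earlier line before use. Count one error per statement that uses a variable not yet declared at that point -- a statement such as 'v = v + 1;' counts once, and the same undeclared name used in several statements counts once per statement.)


Scanning code line by line:
  Line 1: declare 'b' -> declared = ['b']
  Line 2: use 'y' -> ERROR (undeclared)
  Line 3: use 'y' -> ERROR (undeclared)
  Line 4: use 'b' -> OK (declared)
  Line 5: use 'z' -> ERROR (undeclared)
Total undeclared variable errors: 3

3


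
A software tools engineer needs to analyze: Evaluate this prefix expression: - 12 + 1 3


Parsing prefix expression: - 12 + 1 3
Step 1: Innermost operation '+ 1 3'
  1 + 3 = 4
Step 2: Outer operation '- 12 [4]'
  12 - 4 = 8

8


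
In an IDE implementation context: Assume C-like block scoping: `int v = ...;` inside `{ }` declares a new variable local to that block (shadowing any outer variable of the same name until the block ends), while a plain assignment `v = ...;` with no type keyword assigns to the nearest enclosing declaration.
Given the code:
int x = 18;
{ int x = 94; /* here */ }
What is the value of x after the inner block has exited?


Analyzing scoping rules:
Outer scope: declares x = 18
Inner block: 'int x = 94;' declares a NEW x that shadows the outer one
When the block exits the inner x goes out of scope; the outer x was never modified -> 18
Result: 18

18


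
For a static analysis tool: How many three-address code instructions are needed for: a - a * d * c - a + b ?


Expression: a - a * d * c - a + b
Generating three-address code (respecting * over +/- precedence):
  Instruction 1: t1 = a * d
  Instruction 2: t2 = t1 * c
  Instruction 3: t3 = a - t2
  Instruction 4: t4 = t3 - a
  Instruction 5: t5 = t4 + b
Total instructions: 5

5


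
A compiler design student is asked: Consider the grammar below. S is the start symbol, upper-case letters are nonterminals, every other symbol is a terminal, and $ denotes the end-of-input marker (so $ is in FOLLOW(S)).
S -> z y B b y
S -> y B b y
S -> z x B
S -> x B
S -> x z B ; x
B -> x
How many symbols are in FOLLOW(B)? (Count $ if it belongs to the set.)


S is the start symbol and does not occur in any rule body, so FOLLOW(S) = {$}.
Examining every occurrence of B in a rule body:
  S -> z y B b y : B is followed by terminal 'b' -> add 'b'
  S -> y B b y : B is followed by terminal 'b' -> add 'b' (already in the set)
  S -> z x B : B is at the right end -> add FOLLOW(S) = {$}
  S -> x B : B is at the right end -> add FOLLOW(S) = {$} (already in the set)
  S -> x z B ; x : B is followed by terminal ';' -> add ';'
  B -> x : B does not occur in the body -> contributes nothing
FOLLOW(B) = {;, b, $}
Count: 3

3


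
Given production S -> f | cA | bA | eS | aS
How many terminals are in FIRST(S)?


Production: S -> f | cA | bA | eS | aS
Examining each alternative for leading terminals:
  S -> f : first terminal = 'f'
  S -> cA : first terminal = 'c'
  S -> bA : first terminal = 'b'
  S -> eS : first terminal = 'e'
  S -> aS : first terminal = 'a'
FIRST(S) = {a, b, c, e, f}
Count: 5

5


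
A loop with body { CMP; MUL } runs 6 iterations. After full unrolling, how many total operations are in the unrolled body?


Loop body operations: CMP, MUL (2 ops per iteration)
Unrolling 6 iterations:
  Iteration 1: CMP, MUL (2 ops)
  Iteration 2: CMP, MUL (2 ops)
  Iteration 3: CMP, MUL (2 ops)
  Iteration 4: CMP, MUL (2 ops)
  Iteration 5: CMP, MUL (2 ops)
  Iteration 6: CMP, MUL (2 ops)
Total: 6 iterations * 2 ops/iter = 12 operations

12


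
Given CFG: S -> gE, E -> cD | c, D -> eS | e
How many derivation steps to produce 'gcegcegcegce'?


Grammar: S -> gE, E -> cD | c, D -> eS | e
Deriving 'gcegcegcegce':
Step 1: S -> gE => gE
Step 2: E -> cD => gcD
Step 3: D -> eS => gceS
Step 4: S -> gE => gcegE
Step 5: E -> cD => gcegcD
Step 6: D -> eS => gcegceS
Step 7: S -> gE => gcegcegE
Step 8: E -> cD => gcegcegcD
Step 9: D -> eS => gcegcegceS
Step 10: S -> gE => gcegcegcegE
Step 11: E -> cD => gcegcegcegcD
Step 12: D -> e => gcegcegcegce
Total derivation steps: 12

12


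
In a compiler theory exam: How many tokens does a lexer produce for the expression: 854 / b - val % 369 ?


Scanning '854 / b - val % 369'
Token 1: '854' -> integer_literal
Token 2: '/' -> operator
Token 3: 'b' -> identifier
Token 4: '-' -> operator
Token 5: 'val' -> identifier
Token 6: '%' -> operator
Token 7: '369' -> integer_literal
Total tokens: 7

7


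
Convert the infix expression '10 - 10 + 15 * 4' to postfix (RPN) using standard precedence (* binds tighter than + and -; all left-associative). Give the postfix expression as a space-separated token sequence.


Applying the shunting-yard algorithm:
  Operand 10 -> output
  Push '-' onto operator stack -> op-stack: [-]
  Operand 10 -> output
  See '+' (prec 1); top '-' (prec 1) >= it -> pop '-' to output
  Push '+' onto operator stack -> op-stack: [+]
  Operand 15 -> output
  Push '*' onto operator stack -> op-stack: [+, *]
  Operand 4 -> output
  End of input: pop '*' to output
  End of input: pop '+' to output
Postfix result: 10 10 - 15 4 * +

10 10 - 15 4 * +


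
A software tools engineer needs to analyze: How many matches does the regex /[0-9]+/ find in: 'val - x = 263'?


Pattern: /[0-9]+/ (int literals)
Input: 'val - x = 263'
Scanning for matches:
  Match 1: '263'
Total matches: 1

1


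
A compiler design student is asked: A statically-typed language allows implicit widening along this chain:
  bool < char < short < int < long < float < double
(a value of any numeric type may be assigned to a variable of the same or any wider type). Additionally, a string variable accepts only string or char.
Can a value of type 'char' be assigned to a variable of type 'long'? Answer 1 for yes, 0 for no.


Target variable type: long
Source value type: char
Numeric ranks: char=1, long=4
Widening allowed iff rank(source) <= rank(target): 1 <= 4? Yes
Result: 1

1


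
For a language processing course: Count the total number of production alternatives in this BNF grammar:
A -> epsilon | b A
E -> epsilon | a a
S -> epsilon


Counting alternatives per rule:
  A: 2 alternative(s)
  E: 2 alternative(s)
  S: 1 alternative(s)
Sum: 2 + 2 + 1 = 5

5


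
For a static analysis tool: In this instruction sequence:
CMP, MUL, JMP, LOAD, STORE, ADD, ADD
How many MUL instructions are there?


Scanning instruction sequence for MUL:
  Position 1: CMP
  Position 2: MUL <- MATCH
  Position 3: JMP
  Position 4: LOAD
  Position 5: STORE
  Position 6: ADD
  Position 7: ADD
Matches at positions: [2]
Total MUL count: 1

1


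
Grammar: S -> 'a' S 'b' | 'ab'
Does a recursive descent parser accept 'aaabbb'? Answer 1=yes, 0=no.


Grammar accepts strings of the form a^n b^n (n >= 1)
Word: 'aaabbb'
Counting: 3 a's and 3 b's
Check: 3 == 3? Yes
Derivation (S -> aSb applied 2 time(s), then S -> ab): S => aSb => aaSbb => aaabbb
Accepted

1


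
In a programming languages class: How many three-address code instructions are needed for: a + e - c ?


Expression: a + e - c
Generating three-address code (respecting * over +/- precedence):
  Instruction 1: t1 = a + e
  Instruction 2: t2 = t1 - c
Total instructions: 2

2


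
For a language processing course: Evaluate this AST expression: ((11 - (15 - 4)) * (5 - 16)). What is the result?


Expression: ((11 - (15 - 4)) * (5 - 16))
Evaluating step by step:
  15 - 4 = 11
  11 - 11 = 0
  5 - 16 = -11
  0 * -11 = 0
Result: 0

0


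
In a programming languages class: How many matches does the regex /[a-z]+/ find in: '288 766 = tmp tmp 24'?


Pattern: /[a-z]+/ (identifiers)
Input: '288 766 = tmp tmp 24'
Scanning for matches:
  Match 1: 'tmp'
  Match 2: 'tmp'
Total matches: 2

2


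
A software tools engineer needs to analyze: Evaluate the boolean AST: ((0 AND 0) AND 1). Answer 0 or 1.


Step 1: Evaluate inner node
  0 AND 0 = 0
Step 2: Evaluate root node
  0 AND 1 = 0

0


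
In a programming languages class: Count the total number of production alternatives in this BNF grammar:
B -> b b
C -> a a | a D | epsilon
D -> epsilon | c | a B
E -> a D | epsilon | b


Counting alternatives per rule:
  B: 1 alternative(s)
  C: 3 alternative(s)
  D: 3 alternative(s)
  E: 3 alternative(s)
Sum: 1 + 3 + 3 + 3 = 10

10


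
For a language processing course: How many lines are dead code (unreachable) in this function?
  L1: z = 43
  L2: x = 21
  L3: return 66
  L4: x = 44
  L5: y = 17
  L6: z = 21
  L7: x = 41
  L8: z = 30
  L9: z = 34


Analyzing control flow:
  L1: reachable (before return)
  L2: reachable (before return)
  L3: reachable (return statement)
  L4: DEAD (after return at L3)
  L5: DEAD (after return at L3)
  L6: DEAD (after return at L3)
  L7: DEAD (after return at L3)
  L8: DEAD (after return at L3)
  L9: DEAD (after return at L3)
Return at L3, total lines = 9
Dead lines: L4 through L9
Count: 6

6


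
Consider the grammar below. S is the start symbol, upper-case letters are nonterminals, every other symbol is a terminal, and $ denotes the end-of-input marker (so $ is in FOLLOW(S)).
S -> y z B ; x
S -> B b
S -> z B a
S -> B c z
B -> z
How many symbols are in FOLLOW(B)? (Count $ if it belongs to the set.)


S is the start symbol and does not occur in any rule body, so FOLLOW(S) = {$}.
Examining every occurrence of B in a rule body:
  S -> y z B ; x : B is followed by terminal ';' -> add ';'
  S -> B b : B is followed by terminal 'b' -> add 'b'
  S -> z B a : B is followed by terminal 'a' -> add 'a'
  S -> B c z : B is followed by terminal 'c' -> add 'c'
  B -> z : B does not occur in the body -> contributes nothing
FOLLOW(B) = {;, a, b, c}
Count: 4

4


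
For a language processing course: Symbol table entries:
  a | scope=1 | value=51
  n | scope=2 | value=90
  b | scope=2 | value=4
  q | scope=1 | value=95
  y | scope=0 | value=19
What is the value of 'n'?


Searching symbol table for 'n':
  a | scope=1 | value=51
  n | scope=2 | value=90 <- MATCH
  b | scope=2 | value=4
  q | scope=1 | value=95
  y | scope=0 | value=19
Found 'n' at scope 2 with value 90

90


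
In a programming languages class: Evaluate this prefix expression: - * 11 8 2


Parsing prefix expression: - * 11 8 2
Step 1: Innermost operation '* 11 8'
  11 * 8 = 88
Step 2: Outer operation '- [88] 2'
  88 - 2 = 86

86


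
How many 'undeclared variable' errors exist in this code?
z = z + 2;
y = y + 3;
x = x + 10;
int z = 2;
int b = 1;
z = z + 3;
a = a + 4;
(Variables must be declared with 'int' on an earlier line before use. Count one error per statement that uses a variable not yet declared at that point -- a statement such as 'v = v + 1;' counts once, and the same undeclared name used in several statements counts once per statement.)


Scanning code line by line:
  Line 1: use 'z' -> ERROR (undeclared)
  Line 2: use 'y' -> ERROR (undeclared)
  Line 3: use 'x' -> ERROR (undeclared)
  Line 4: declare 'z' -> declared = ['z']
  Line 5: declare 'b' -> declared = ['b', 'z']
  Line 6: use 'z' -> OK (declared)
  Line 7: use 'a' -> ERROR (undeclared)
Total undeclared variable errors: 4

4


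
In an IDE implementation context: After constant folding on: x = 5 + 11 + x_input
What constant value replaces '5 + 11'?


Identifying constant sub-expression:
  Original: x = 5 + 11 + x_input
  5 and 11 are both compile-time constants
  Evaluating: 5 + 11 = 16
  After folding: x = 16 + x_input

16


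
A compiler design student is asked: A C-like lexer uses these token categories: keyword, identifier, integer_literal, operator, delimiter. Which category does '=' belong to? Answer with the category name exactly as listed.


Token: '='
Checking categories:
  identifier: no
  integer_literal: no
  operator: YES
  keyword: no
  delimiter: no
Category: operator

operator


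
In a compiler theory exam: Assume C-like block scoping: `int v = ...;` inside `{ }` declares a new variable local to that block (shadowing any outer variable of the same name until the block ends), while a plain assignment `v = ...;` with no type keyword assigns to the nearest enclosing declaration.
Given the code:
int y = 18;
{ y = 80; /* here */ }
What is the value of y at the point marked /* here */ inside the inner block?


Analyzing scoping rules:
Outer scope: declares y = 18
Inner block: 'y = 80;' has no type keyword, so it is an assignment to the outer y (no shadowing)
Inside the block, after the assignment -> 80
Result: 80

80


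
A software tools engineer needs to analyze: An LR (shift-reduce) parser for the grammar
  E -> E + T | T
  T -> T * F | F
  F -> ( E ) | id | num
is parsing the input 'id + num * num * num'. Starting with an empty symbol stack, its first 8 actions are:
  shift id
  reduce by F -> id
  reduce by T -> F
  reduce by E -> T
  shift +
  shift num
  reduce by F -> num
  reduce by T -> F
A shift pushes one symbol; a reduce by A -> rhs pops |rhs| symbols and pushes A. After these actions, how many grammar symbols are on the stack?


Tracking the symbol stack through each action:
  Action 1: shift 'id' : push -> stack = [id] (size 1)
  Action 2: reduce by F -> id : pop 1, push F -> stack = [F] (size 1)
  Action 3: reduce by T -> F : pop 1, push T -> stack = [T] (size 1)
  Action 4: reduce by E -> T : pop 1, push E -> stack = [E] (size 1)
  Action 5: shift '+' : push -> stack = [E, +] (size 2)
  Action 6: shift 'num' : push -> stack = [E, +, num] (size 3)
  Action 7: reduce by F -> num : pop 1, push F -> stack = [E, +, F] (size 3)
  Action 8: reduce by T -> F : pop 1, push T -> stack = [E, +, T] (size 3)
Final stack size: 3

3


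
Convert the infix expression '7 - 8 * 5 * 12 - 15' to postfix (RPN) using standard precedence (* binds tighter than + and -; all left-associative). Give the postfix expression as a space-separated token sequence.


Applying the shunting-yard algorithm:
  Operand 7 -> output
  Push '-' onto operator stack -> op-stack: [-]
  Operand 8 -> output
  Push '*' onto operator stack -> op-stack: [-, *]
  Operand 5 -> output
  See '*' (prec 2); top '*' (prec 2) >= it -> pop '*' to output
  Push '*' onto operator stack -> op-stack: [-, *]
  Operand 12 -> output
  See '-' (prec 1); top '*' (prec 2) >= it -> pop '*' to output
  See '-' (prec 1); top '-' (prec 1) >= it -> pop '-' to output
  Push '-' onto operator stack -> op-stack: [-]
  Operand 15 -> output
  End of input: pop '-' to output
Postfix result: 7 8 5 * 12 * - 15 -

7 8 5 * 12 * - 15 -


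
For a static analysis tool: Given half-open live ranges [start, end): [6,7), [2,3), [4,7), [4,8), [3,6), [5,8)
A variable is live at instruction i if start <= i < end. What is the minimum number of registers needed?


Live ranges:
  Var0: [6, 7)
  Var1: [2, 3)
  Var2: [4, 7)
  Var3: [4, 8)
  Var4: [3, 6)
  Var5: [5, 8)
Sweep-line events (position, delta, active):
  pos=2 start -> active=1
  pos=3 end -> active=0
  pos=3 start -> active=1
  pos=4 start -> active=2
  pos=4 start -> active=3
  pos=5 start -> active=4
  pos=6 end -> active=3
  pos=6 start -> active=4
  pos=7 end -> active=3
  pos=7 end -> active=2
  pos=8 end -> active=1
  pos=8 end -> active=0
Maximum simultaneous active: 4
Minimum registers needed: 4

4


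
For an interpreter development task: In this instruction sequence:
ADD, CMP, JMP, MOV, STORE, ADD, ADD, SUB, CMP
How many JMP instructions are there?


Scanning instruction sequence for JMP:
  Position 1: ADD
  Position 2: CMP
  Position 3: JMP <- MATCH
  Position 4: MOV
  Position 5: STORE
  Position 6: ADD
  Position 7: ADD
  Position 8: SUB
  Position 9: CMP
Matches at positions: [3]
Total JMP count: 1

1


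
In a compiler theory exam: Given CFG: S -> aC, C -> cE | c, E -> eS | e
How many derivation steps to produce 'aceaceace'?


Grammar: S -> aC, C -> cE | c, E -> eS | e
Deriving 'aceaceace':
Step 1: S -> aC => aC
Step 2: C -> cE => acE
Step 3: E -> eS => aceS
Step 4: S -> aC => aceaC
Step 5: C -> cE => aceacE
Step 6: E -> eS => aceaceS
Step 7: S -> aC => aceaceaC
Step 8: C -> cE => aceaceacE
Step 9: E -> e => aceaceace
Total derivation steps: 9

9


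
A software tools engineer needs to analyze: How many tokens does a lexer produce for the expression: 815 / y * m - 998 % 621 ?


Scanning '815 / y * m - 998 % 621'
Token 1: '815' -> integer_literal
Token 2: '/' -> operator
Token 3: 'y' -> identifier
Token 4: '*' -> operator
Token 5: 'm' -> identifier
Token 6: '-' -> operator
Token 7: '998' -> integer_literal
Token 8: '%' -> operator
Token 9: '621' -> integer_literal
Total tokens: 9

9


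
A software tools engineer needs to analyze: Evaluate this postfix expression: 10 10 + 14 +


Processing tokens left to right:
Push 10, Push 10
Pop 10 and 10, compute 10 + 10 = 20, push 20
Push 14
Pop 20 and 14, compute 20 + 14 = 34, push 34
Stack result: 34

34


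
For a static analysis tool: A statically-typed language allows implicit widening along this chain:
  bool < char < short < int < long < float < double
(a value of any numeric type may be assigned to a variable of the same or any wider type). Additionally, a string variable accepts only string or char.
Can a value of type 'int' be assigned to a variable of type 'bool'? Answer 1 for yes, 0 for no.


Target variable type: bool
Source value type: int
Numeric ranks: int=3, bool=0
Widening allowed iff rank(source) <= rank(target): 3 <= 0? No
Result: 0

0


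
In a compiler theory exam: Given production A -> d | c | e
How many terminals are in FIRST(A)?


Production: A -> d | c | e
Examining each alternative for leading terminals:
  A -> d : first terminal = 'd'
  A -> c : first terminal = 'c'
  A -> e : first terminal = 'e'
FIRST(A) = {c, d, e}
Count: 3

3


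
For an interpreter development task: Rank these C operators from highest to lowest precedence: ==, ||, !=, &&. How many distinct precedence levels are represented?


Looking up precedence for each operator:
  == -> precedence 3
  || -> precedence 1
  != -> precedence 3
  && -> precedence 2
Sorted highest to lowest: ==, !=, &&, ||
Distinct precedence values: [3, 2, 1]
Number of distinct levels: 3

3


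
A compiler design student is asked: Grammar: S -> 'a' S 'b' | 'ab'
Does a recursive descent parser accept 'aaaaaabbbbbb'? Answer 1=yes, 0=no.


Grammar accepts strings of the form a^n b^n (n >= 1)
Word: 'aaaaaabbbbbb'
Counting: 6 a's and 6 b's
Check: 6 == 6? Yes
Derivation (S -> aSb applied 5 time(s), then S -> ab): S => aSb => aaSbb => aaaSbbb => aaaaSbbbb => aaaaaSbbbbb => aaaaaabbbbbb
Accepted

1


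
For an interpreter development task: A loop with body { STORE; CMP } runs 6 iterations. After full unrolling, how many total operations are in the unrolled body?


Loop body operations: STORE, CMP (2 ops per iteration)
Unrolling 6 iterations:
  Iteration 1: STORE, CMP (2 ops)
  Iteration 2: STORE, CMP (2 ops)
  Iteration 3: STORE, CMP (2 ops)
  Iteration 4: STORE, CMP (2 ops)
  Iteration 5: STORE, CMP (2 ops)
  Iteration 6: STORE, CMP (2 ops)
Total: 6 iterations * 2 ops/iter = 12 operations

12


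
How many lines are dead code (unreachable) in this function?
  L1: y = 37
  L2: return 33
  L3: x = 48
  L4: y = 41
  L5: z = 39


Analyzing control flow:
  L1: reachable (before return)
  L2: reachable (return statement)
  L3: DEAD (after return at L2)
  L4: DEAD (after return at L2)
  L5: DEAD (after return at L2)
Return at L2, total lines = 5
Dead lines: L3 through L5
Count: 3

3
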